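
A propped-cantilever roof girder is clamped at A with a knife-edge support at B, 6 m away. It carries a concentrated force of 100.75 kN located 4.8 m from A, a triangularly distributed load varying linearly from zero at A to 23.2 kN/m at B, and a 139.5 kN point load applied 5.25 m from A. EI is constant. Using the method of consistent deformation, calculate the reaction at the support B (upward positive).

R_B = 222.7 kN

Release the roller at B. Primary structure: cantilever fixed at A.
Downward deflection at the released point B due to the loads:
  point load 100.75 at a = 4.8: Pa²(3L − a)/(6EI) = 5107/EI
  triangular load, peak 23.2 at the free end: 11w₀L⁴/(120EI) = 2756/EI
  point load 139.5 at a = 5.25: Pa²(3L − a)/(6EI) = 8171/EI
  δ_0 = 16034/EI
Tip deflection under a unit load at B: L³/(3EI) = 72/EI.
Compatibility at B: δ_0 − R_B·δ_{BB} = 0, so R_B = 16034/72 = 222.7 kN.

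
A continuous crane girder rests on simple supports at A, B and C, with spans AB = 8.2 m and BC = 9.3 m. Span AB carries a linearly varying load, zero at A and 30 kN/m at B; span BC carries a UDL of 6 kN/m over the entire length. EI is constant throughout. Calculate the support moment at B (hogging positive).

Take M_B as the redundant. Released structure: two simple spans AB and BC with a hinge at B.
Rotations at B on the released spans (each span's end-slope, ×1/EI):
  span AB: triangular load, peak 30: w₀L³/(45EI) = 367.6/EI
  span BC: UDL 6: wL³/(24EI) = 201.1/EI
  relative rotation θ_0 = (367.6 + 201.1)/EI = 568.7/EI
A unit hogging moment at B produces rotation L₁/(3EI) + L₂/(3EI) = 5.833/EI.
Slope continuity at B: θ_0 = M_B·5.833/EI, so M_B = 568.7/5.833 = 97.49 kN·m (hogging).

M_B = 97.49 kN·m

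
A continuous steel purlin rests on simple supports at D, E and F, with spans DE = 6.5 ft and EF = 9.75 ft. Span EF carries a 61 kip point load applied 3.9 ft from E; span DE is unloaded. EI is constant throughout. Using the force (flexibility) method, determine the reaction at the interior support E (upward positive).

R_E = 54.17 kip

Insert a hinge at E; M_E is the redundant, and each span becomes simply supported.
Rotations at E on the released spans (each span's end-slope, ×1/EI):
  span EF: point load 61 at a = 3.9: Pab(L + b)/(6LEI) = 371.1/EI
  relative rotation θ_0 = (0 + 371.1)/EI = 371.1/EI
A unit hogging moment at E produces rotation L₁/(3EI) + L₂/(3EI) = 5.417/EI.
Slope continuity at E: θ_0 = M_E·5.417/EI, so M_E = 371.1/5.417 = 68.52 kip·ft (hogging).
Span DE, ΣM about D with M_E applied at E: R_E^{DE}·6.5 = 0 + 68.52, so R_E^{DE} = 10.54 kip and R_D = 0 − 10.54 = -10.54 kip.
Span EF, ΣM about F: R_E^{EF}·9.75 = 356.9 + 68.52, so R_E^{EF} = 43.63 kip and R_F = 61 − 43.63 = 17.37 kip.
R_E = 10.54 + 43.63 = 54.17 kip.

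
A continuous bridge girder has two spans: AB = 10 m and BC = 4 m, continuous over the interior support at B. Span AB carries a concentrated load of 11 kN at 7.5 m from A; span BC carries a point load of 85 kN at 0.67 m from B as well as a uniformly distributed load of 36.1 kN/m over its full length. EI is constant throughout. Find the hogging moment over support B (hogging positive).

Insert a hinge at B; M_B is the redundant, and each span becomes simply supported.
Discontinuity in slope at B on the released structure — sum the simple-span end rotations:
  span AB: point load 11 at a = 7.5: Pab(L + a)/(6LEI) = 60.16/EI
  span BC: point load 85 at a = 0.67: Pab(L + b)/(6LEI) = 57.92/EI
  span BC: UDL 36.1: wL³/(24EI) = 96.27/EI
  relative rotation θ_0 = (60.16 + 154.2)/EI = 214.3/EI
A unit hogging moment at B produces rotation L₁/(3EI) + L₂/(3EI) = 4.667/EI.
Compatibility: M_B·(L₁+L₂)/(3EI) = θ_0, giving M_B = 45.93 kN·m (hogging).

M_B = 45.93 kN·m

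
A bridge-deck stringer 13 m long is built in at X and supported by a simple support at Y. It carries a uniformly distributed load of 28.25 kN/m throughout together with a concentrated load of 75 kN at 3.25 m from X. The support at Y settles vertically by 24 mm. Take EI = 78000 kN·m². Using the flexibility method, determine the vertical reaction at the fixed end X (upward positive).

R_X = 300.6 kN

Take the reaction at Y as the redundant and release it; the primary structure is a cantilever fixed at X.
Downward deflection at the released point Y due to the loads:
  UDL 28.25: wL⁴/(8EI) = 100856/EI
  point load 75 at a = 3.25: Pa²(3L − a)/(6EI) = 4720/EI
  δ_0 = 105576/EI
Flexibility coefficient — unit upward force at Y: δ_{YY} = L³/(3EI) = 732.3/EI.
With EI = 78000 kN·m²: δ_0 = 1.3535 m and δ_{YY} = 0.009389 m/kN.
Compatibility — the beam at Y must follow the support down by 0.024 m: δ_0 − R_Y·δ_{YY} = 0.024, so R_Y = (1.3535 − 0.024)/0.009389 = 141.6 kN.
Vertical equilibrium: R_X = ΣP − R_Y = 442.2 − 141.6 = 300.6 kN.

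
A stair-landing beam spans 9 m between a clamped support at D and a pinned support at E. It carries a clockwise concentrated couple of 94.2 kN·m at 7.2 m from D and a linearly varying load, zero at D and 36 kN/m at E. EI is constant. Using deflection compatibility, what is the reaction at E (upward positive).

Take the reaction at E as the redundant and release it; the primary structure is a cantilever fixed at D.
Free-end deflection of the primary structure under the applied loading (downward +):
  clockwise couple 94.2 at a = 7.2: M₀a(2L − a)/(2EI) = 3662/EI
  triangular load, peak 36 at the free end: 11w₀L⁴/(120EI) = 21651/EI
  δ_0 = 25314/EI
Flexibility coefficient — unit upward force at E: δ_{EE} = L³/(3EI) = 243/EI.
Compatibility at E: δ_0 − R_E·δ_{EE} = 0, so R_E = 25314/243 = 104.2 kN.

R_E = 104.2 kN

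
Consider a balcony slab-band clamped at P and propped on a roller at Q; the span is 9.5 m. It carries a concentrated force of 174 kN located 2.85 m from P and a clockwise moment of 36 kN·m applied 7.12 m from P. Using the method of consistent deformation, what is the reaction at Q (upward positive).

Choose R_Q as the redundant. The primary structure is the cantilever fixed at P.
Free-end deflection of the primary structure under the applied loading (downward +):
  point load 174 at a = 2.85: Pa²(3L − a)/(6EI) = 6042/EI
  clockwise couple 36 at a = 7.12: M₀a(2L − a)/(2EI) = 1523/EI
  δ_0 = 7564/EI
Tip deflection under a unit load at Q: L³/(3EI) = 285.8/EI.
Compatibility at Q: δ_0 − R_Q·δ_{QQ} = 0, so R_Q = 7564/285.8 = 26.47 kN.

R_Q = 26.47 kN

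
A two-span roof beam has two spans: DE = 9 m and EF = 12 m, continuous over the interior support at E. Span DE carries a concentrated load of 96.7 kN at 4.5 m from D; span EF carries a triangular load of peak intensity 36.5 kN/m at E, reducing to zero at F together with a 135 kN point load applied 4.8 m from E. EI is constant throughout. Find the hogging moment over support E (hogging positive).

Release continuity at E by inserting a hinge; the redundant is the internal moment M_E. The primary structure is two simply-supported spans DE and EF.
Rotations at E on the released spans (each span's end-slope, ×1/EI):
  span DE: point load 96.7 at a = 4.5: Pab(L + a)/(6LEI) = 489.5/EI
  span EF: triangular load, peak 36.5: w₀L³/(45EI) = 1402/EI
  span EF: point load 135 at a = 4.8: Pab(L + b)/(6LEI) = 1244/EI
  relative rotation θ_0 = (489.5 + 2646)/EI = 3135/EI
A unit hogging moment at E produces rotation L₁/(3EI) + L₂/(3EI) = 7/EI.
Slope continuity at E: θ_0 = M_E·7/EI, so M_E = 3135/7 = 447.9 kN·m (hogging).

M_E = 447.9 kN·m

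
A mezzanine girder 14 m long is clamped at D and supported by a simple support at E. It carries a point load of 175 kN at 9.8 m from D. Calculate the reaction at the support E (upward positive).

Choose R_E as the redundant. The primary structure is the cantilever fixed at D.
Downward deflection at the released point E due to the loads:
  point load 175 at a = 9.8: Pa²(3L − a)/(6EI) = 90198/EI
Flexibility coefficient — unit upward force at E: δ_{EE} = L³/(3EI) = 914.7/EI.
The prop prevents deflection at E: R_E = δ_0/δ_{EE} = 90198/914.7 = 98.61 kN.

R_E = 98.61 kN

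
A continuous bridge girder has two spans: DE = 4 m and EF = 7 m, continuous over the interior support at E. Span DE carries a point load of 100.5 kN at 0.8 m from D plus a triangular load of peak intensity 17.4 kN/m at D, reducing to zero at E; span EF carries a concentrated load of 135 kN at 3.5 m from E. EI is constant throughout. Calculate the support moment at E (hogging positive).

Release continuity at E by inserting a hinge; the redundant is the internal moment M_E. The primary structure is two simply-supported spans DE and EF.
End slopes at the hinge E, treating each span as simply supported:
  span DE: point load 100.5 at a = 0.8: Pab(L + a)/(6LEI) = 51.46/EI
  span DE: triangular load, peak 17.4: 7w₀L³/(360EI) = 21.65/EI
  span EF: point load 135 at a = 3.5: Pab(L + b)/(6LEI) = 413.4/EI
  relative rotation θ_0 = (73.11 + 413.4)/EI = 486.5/EI
A unit hogging moment at E produces rotation L₁/(3EI) + L₂/(3EI) = 3.667/EI.
Compatibility: M_E·(L₁+L₂)/(3EI) = θ_0, giving M_E = 132.7 kN·m (hogging).

M_E = 132.7 kN·m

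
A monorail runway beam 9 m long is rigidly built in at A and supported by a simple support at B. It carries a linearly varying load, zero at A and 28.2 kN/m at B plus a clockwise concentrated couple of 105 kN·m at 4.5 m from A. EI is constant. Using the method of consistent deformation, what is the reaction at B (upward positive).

R_B = 82.92 kN

Release the roller at B. Primary structure: cantilever fixed at A.
Primary-structure tip deflection at B by superposition:
  triangular load, peak 28.2 at the free end: 11w₀L⁴/(120EI) = 16960/EI
  clockwise couple 105 at a = 4.5: M₀a(2L − a)/(2EI) = 3189/EI
  δ_0 = 20150/EI
Tip deflection under a unit load at B: L³/(3EI) = 243/EI.
Compatibility at B: δ_0 − R_B·δ_{BB} = 0, so R_B = 20150/243 = 82.92 kN.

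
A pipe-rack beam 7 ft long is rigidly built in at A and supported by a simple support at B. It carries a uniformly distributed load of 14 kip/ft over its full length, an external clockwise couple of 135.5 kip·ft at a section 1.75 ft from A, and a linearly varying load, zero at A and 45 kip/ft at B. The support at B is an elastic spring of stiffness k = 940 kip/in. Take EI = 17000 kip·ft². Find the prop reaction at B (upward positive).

Remove the prop at B; the released (primary) structure is a cantilever built in at A.
Primary-structure tip deflection at B by superposition:
  UDL 14: wL⁴/(8EI) = 4202/EI
  clockwise couple 135.5 at a = 1.75: M₀a(2L − a)/(2EI) = 1452/EI
  triangular load, peak 45 at the free end: 11w₀L⁴/(120EI) = 9904/EI
  δ_0 = 15558/EI
Tip deflection under a unit load at B: L³/(3EI) = 114.3/EI.
With EI = 17000 kip·ft²: δ_0 = 0.91519 ft and δ_{BB} = 0.006725 ft/kip.
Compatibility — the spring shortens by R_B/k under the reaction it provides: δ_0 − R_B·δ_{BB} = R_B/k. With 1/k = 1/(940×12) ft/kip = 0.000089 ft/kip, R_B = δ_0 / (δ_{BB} + 1/k) = 0.91519 / (0.006725 + 0.000089) = 134.3 kip.

R_B = 134.3 kip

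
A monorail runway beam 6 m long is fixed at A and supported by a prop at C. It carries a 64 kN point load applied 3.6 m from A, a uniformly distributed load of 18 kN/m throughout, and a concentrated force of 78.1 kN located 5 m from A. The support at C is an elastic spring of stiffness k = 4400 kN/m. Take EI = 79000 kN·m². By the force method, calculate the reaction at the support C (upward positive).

R_C = 101.6 kN

Take the reaction at C as the redundant and release it; the primary structure is a cantilever fixed at A.
Free-end deflection of the primary structure under the applied loading (downward +):
  point load 64 at a = 3.6: Pa²(3L − a)/(6EI) = 1991/EI
  UDL 18: wL⁴/(8EI) = 2916/EI
  point load 78.1 at a = 5: Pa²(3L − a)/(6EI) = 4230/EI
  δ_0 = 9137/EI
Tip deflection under a unit load at C: L³/(3EI) = 72/EI.
With EI = 79000 kN·m²: δ_0 = 0.11566 m and δ_{CC} = 0.000911 m/kN.
Compatibility — the spring shortens by R_C/k under the reaction it provides: δ_0 − R_C·δ_{CC} = R_C/k. With 1/k = 0.000227 m/kN, R_C = δ_0 / (δ_{CC} + 1/k) = 0.11566 / (0.000911 + 0.000227) = 101.6 kN.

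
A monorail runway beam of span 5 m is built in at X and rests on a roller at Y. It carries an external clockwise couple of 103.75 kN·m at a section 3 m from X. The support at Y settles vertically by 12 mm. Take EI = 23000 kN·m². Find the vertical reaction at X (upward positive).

Release the roller at Y. Primary structure: cantilever fixed at X.
Deflection at Y on the released cantilever, summing each load's contribution:
  clockwise couple 103.75 at a = 3: M₀a(2L − a)/(2EI) = 1089/EI
Tip deflection under a unit load at Y: L³/(3EI) = 41.67/EI.
With EI = 23000 kN·m²: δ_0 = 0.047364 m and δ_{YY} = 0.001812 m/kN.
Compatibility — the beam at Y must follow the support down by 0.012 m: δ_0 − R_Y·δ_{YY} = 0.012, so R_Y = (0.047364 − 0.012)/0.001812 = 19.52 kN.
Vertical equilibrium: R_X = ΣP − R_Y = 0 − 19.52 = -19.52 kN.

R_X = -19.52 kN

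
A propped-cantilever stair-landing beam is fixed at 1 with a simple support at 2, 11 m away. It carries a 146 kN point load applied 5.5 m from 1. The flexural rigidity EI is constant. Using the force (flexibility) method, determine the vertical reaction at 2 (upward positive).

R_2 = 45.62 kN

Take the reaction at 2 as the redundant and release it; the primary structure is a cantilever fixed at 1.
Downward deflection at the released point 2 due to the loads:
  point load 146 at a = 5.5: Pa²(3L − a)/(6EI) = 20242/EI
Flexibility coefficient — unit upward force at 2: δ_{22} = L³/(3EI) = 443.7/EI.
The prop prevents deflection at 2: R_2 = δ_0/δ_{22} = 20242/443.7 = 45.62 kN.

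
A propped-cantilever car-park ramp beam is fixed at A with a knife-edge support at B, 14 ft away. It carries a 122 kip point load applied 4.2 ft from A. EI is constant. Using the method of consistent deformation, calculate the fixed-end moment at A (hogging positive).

M_A = 304.9 kip·ft

Choose R_B as the redundant. The primary structure is the cantilever fixed at A.
Deflection at B on the released cantilever, summing each load's contribution:
  point load 122 at a = 4.2: Pa²(3L − a)/(6EI) = 13558/EI
Flexibility coefficient — unit upward force at B: δ_{BB} = L³/(3EI) = 914.7/EI.
Compatibility at B: δ_0 − R_B·δ_{BB} = 0, so R_B = 13558/914.7 = 14.82 kip.
Moment equilibrium about A: M_A = Σ(load moments about A) − R_B·L = 512.4 − 14.82×14 = 304.9 kip·ft.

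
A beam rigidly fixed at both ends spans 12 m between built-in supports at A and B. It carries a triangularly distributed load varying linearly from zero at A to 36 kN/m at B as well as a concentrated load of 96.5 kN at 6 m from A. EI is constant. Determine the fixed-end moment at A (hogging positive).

M_A = 317.6 kN·m

Take the two fixed-end moments M_A, M_B as redundants; the released structure is the simple span AB.
On the primary (simply-supported) span, the end slopes from the loading are:
  at A: triangular load, peak 36: 7w₀L³/(360EI) = 1210/EI
  at B: triangular load, peak 36: w₀L³/(45EI) = 1382/EI
  at A: point load 96.5 at a = 6: Pab(L + b)/(6LEI) = 868.5/EI
  at B: point load 96.5 at a = 6: Pab(L + a)/(6LEI) = 868.5/EI
  θ_A0 = 2078/EI,  θ_B0 = 2251/EI
Flexibility coefficients: a unit moment at one end gives L/(3EI) there and L/(6EI) at the far end, so f₁₁ = f₂₂ = 4/EI and f₁₂ = f₂₁ = 2/EI.
Compatibility — zero rotation at each built-in end:
  4 M_A + 2 M_B = 2078
  2 M_A + 4 M_B = 2251
Solving the pair gives M_A = 317.6 kN·m and M_B = 403.9 kN·m (hogging).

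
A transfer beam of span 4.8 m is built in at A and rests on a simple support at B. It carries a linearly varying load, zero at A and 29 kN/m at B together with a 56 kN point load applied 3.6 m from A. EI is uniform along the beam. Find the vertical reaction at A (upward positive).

R_A = 51.88 kN

Choose R_B as the redundant. The primary structure is the cantilever fixed at A.
Free-end deflection of the primary structure under the applied loading (downward +):
  triangular load, peak 29 at the free end: 11w₀L⁴/(120EI) = 1411/EI
  point load 56 at a = 3.6: Pa²(3L − a)/(6EI) = 1306/EI
  δ_0 = 2718/EI
Tip deflection under a unit load at B: L³/(3EI) = 36.86/EI.
The prop prevents deflection at B: R_B = δ_0/δ_{BB} = 2718/36.86 = 73.72 kN.
Vertical equilibrium: R_A = ΣP − R_B = 125.6 − 73.72 = 51.88 kN.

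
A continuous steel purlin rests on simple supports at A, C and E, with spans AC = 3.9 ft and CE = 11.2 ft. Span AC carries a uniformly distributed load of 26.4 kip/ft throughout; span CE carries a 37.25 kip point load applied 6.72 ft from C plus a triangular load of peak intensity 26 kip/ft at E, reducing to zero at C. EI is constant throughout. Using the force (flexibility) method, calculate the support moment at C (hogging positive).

Take M_C as the redundant. Released structure: two simple spans AC and CE with a hinge at C.
Rotations at C on the released spans (each span's end-slope, ×1/EI):
  span AC: UDL 26.4: wL³/(24EI) = 65.25/EI
  span CE: point load 37.25 at a = 6.72: Pab(L + b)/(6LEI) = 261.7/EI
  span CE: triangular load, peak 26: 7w₀L³/(360EI) = 710.3/EI
  relative rotation θ_0 = (65.25 + 971.9)/EI = 1037/EI
A unit hogging moment at C produces rotation L₁/(3EI) + L₂/(3EI) = 5.033/EI.
Slope continuity at C: θ_0 = M_C·5.033/EI, so M_C = 1037/5.033 = 206.1 kip·ft (hogging).

M_C = 206.1 kip·ft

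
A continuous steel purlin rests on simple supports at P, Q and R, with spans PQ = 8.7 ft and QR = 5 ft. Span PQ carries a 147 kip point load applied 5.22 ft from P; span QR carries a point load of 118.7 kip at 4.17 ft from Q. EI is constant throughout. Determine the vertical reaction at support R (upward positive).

R_R = 64.31 kip

Insert a hinge at Q; M_Q is the redundant, and each span becomes simply supported.
Rotations at Q on the released spans (each span's end-slope, ×1/EI):
  span PQ: point load 147 at a = 5.22: Pab(L + a)/(6LEI) = 712.1/EI
  span QR: point load 118.7 at a = 4.17: Pab(L + b)/(6LEI) = 79.84/EI
  relative rotation θ_0 = (712.1 + 79.84)/EI = 791.9/EI
A unit hogging moment at Q produces rotation L₁/(3EI) + L₂/(3EI) = 4.567/EI.
Compatibility: M_Q·(L₁+L₂)/(3EI) = θ_0, giving M_Q = 173.4 kip·ft (hogging).
Span QR, ΣM about R: R_Q^{QR}·5 = 98.52 + 173.4, so R_Q^{QR} = 54.39 kip and R_R = 118.7 − 54.39 = 64.31 kip.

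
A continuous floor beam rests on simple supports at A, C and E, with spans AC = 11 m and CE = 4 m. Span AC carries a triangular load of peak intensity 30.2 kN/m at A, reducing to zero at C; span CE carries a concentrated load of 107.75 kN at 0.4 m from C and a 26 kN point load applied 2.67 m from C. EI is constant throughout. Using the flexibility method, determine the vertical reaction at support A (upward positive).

R_A = 95.26 kN

Insert a hinge at C; M_C is the redundant, and each span becomes simply supported.
Rotations at C on the released spans (each span's end-slope, ×1/EI):
  span AC: triangular load, peak 30.2: 7w₀L³/(360EI) = 781.6/EI
  span CE: point load 107.75 at a = 0.4: Pab(L + b)/(6LEI) = 49.13/EI
  span CE: point load 26 at a = 2.67: Pab(L + b)/(6LEI) = 20.5/EI
  relative rotation θ_0 = (781.6 + 69.64)/EI = 851.2/EI
A unit hogging moment at C produces rotation L₁/(3EI) + L₂/(3EI) = 5/EI.
Compatibility: M_C·(L₁+L₂)/(3EI) = θ_0, giving M_C = 170.2 kN·m (hogging).
Span AC, ΣM about A with M_C applied at C: R_C^{AC}·11 = 609 + 170.2, so R_C^{AC} = 70.84 kN and R_A = 166.1 − 70.84 = 95.26 kN.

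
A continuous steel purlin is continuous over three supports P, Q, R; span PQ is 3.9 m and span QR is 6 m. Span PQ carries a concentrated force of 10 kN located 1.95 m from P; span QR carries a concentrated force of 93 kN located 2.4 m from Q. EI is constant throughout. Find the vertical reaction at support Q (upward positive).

Take M_Q as the redundant. Released structure: two simple spans PQ and QR with a hinge at Q.
Rotations at Q on the released spans (each span's end-slope, ×1/EI):
  span PQ: point load 10 at a = 1.95: Pab(L + a)/(6LEI) = 9.506/EI
  span QR: point load 93 at a = 2.4: Pab(L + b)/(6LEI) = 214.3/EI
  relative rotation θ_0 = (9.506 + 214.3)/EI = 223.8/EI
A unit hogging moment at Q produces rotation L₁/(3EI) + L₂/(3EI) = 3.3/EI.
Slope continuity at Q: θ_0 = M_Q·3.3/EI, so M_Q = 223.8/3.3 = 67.81 kN·m (hogging).
Span PQ, ΣM about P with M_Q applied at Q: R_Q^{PQ}·3.9 = 19.5 + 67.81, so R_Q^{PQ} = 22.39 kN and R_P = 10 − 22.39 = -12.39 kN.
Span QR, ΣM about R: R_Q^{QR}·6 = 334.8 + 67.81, so R_Q^{QR} = 67.1 kN and R_R = 93 − 67.1 = 25.9 kN.
R_Q = 22.39 + 67.1 = 89.49 kN.

R_Q = 89.49 kN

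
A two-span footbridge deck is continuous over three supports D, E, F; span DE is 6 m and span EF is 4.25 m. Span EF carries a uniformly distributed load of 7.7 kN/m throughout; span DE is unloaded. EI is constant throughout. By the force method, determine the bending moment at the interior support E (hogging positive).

Insert a hinge at E; M_E is the redundant, and each span becomes simply supported.
End slopes at the hinge E, treating each span as simply supported:
  span EF: UDL 7.7: wL³/(24EI) = 24.63/EI
  relative rotation θ_0 = (0 + 24.63)/EI = 24.63/EI
A unit hogging moment at E produces rotation L₁/(3EI) + L₂/(3EI) = 3.417/EI.
Slope continuity at E: θ_0 = M_E·3.417/EI, so M_E = 24.63/3.417 = 7.208 kN·m (hogging).

M_E = 7.208 kN·m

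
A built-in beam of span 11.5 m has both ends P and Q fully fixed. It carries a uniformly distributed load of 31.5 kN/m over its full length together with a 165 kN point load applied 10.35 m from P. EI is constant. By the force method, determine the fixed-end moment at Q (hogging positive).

Take the two fixed-end moments M_P, M_Q as redundants; the released structure is the simple span PQ.
On the primary (simply-supported) span, the end slopes from the loading are:
  at P: UDL 31.5: wL³/(24EI) = 1996/EI
  at Q: UDL 31.5: wL³/(24EI) = 1996/EI
  at P: point load 165 at a = 10.35: Pab(L + b)/(6LEI) = 360.1/EI
  at Q: point load 165 at a = 10.35: Pab(L + a)/(6LEI) = 621.9/EI
  θ_P0 = 2356/EI,  θ_Q0 = 2618/EI
Flexibility coefficients: a unit moment at one end gives L/(3EI) there and L/(6EI) at the far end, so f₁₁ = f₂₂ = 3.833/EI and f₁₂ = f₂₁ = 1.917/EI.
Compatibility — zero rotation at each built-in end:
  3.833 M_P + 1.917 M_Q = 2356
  1.917 M_P + 3.833 M_Q = 2618
Solving the pair gives M_P = 364.2 kN·m and M_Q = 500.9 kN·m (hogging).

M_Q = 500.9 kN·m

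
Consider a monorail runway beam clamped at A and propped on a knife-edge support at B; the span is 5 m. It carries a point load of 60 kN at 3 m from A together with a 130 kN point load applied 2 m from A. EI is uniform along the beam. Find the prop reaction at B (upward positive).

R_B = 52.96 kN

Remove the prop at B; the released (primary) structure is a cantilever built in at A.
Downward deflection at the released point B due to the loads:
  point load 60 at a = 3: Pa²(3L − a)/(6EI) = 1080/EI
  point load 130 at a = 2: Pa²(3L − a)/(6EI) = 1127/EI
  δ_0 = 2207/EI
Flexibility coefficient — unit upward force at B: δ_{BB} = L³/(3EI) = 41.67/EI.
The prop prevents deflection at B: R_B = δ_0/δ_{BB} = 2207/41.67 = 52.96 kN.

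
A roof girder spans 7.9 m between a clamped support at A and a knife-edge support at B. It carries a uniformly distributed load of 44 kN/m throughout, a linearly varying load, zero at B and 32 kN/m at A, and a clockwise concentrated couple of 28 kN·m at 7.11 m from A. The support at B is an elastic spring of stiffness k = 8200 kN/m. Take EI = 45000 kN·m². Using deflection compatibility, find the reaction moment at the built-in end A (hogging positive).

Take the reaction at B as the redundant and release it; the primary structure is a cantilever fixed at A.
Primary-structure tip deflection at B by superposition:
  UDL 44: wL⁴/(8EI) = 21423/EI
  triangular load, peak 32 at the fixed end: w₀L⁴/(30EI) = 4155/EI
  clockwise couple 28 at a = 7.11: M₀a(2L − a)/(2EI) = 865/EI
  δ_0 = 26442/EI
Tip deflection under a unit load at B: L³/(3EI) = 164.3/EI.
With EI = 45000 kN·m²: δ_0 = 0.5876 m and δ_{BB} = 0.003652 m/kN.
Compatibility — the spring shortens by R_B/k under the reaction it provides: δ_0 − R_B·δ_{BB} = R_B/k. With 1/k = 0.000122 m/kN, R_B = δ_0 / (δ_{BB} + 1/k) = 0.5876 / (0.003652 + 0.000122) = 155.7 kN.
Moment equilibrium about A: M_A = Σ(load moments about A) − R_B·L = 1734 − 155.7×7.9 = 503.9 kN·m.

M_A = 503.9 kN·m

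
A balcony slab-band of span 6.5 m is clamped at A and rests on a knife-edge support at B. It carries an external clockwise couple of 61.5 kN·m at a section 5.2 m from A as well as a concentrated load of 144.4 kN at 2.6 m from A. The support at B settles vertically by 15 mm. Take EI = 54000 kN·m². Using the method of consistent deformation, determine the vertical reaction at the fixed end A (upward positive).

R_A = 109.6 kN

Take the reaction at B as the redundant and release it; the primary structure is a cantilever fixed at A.
Downward deflection at the released point B due to the loads:
  clockwise couple 61.5 at a = 5.2: M₀a(2L − a)/(2EI) = 1247/EI
  point load 144.4 at a = 2.6: Pa²(3L − a)/(6EI) = 2749/EI
  δ_0 = 3997/EI
Flexibility coefficient — unit upward force at B: δ_{BB} = L³/(3EI) = 91.54/EI.
With EI = 54000 kN·m²: δ_0 = 0.074013 m and δ_{BB} = 0.001695 m/kN.
Compatibility — the beam at B must follow the support down by 0.015 m: δ_0 − R_B·δ_{BB} = 0.015, so R_B = (0.074013 − 0.015)/0.001695 = 34.81 kN.
Vertical equilibrium: R_A = ΣP − R_B = 144.4 − 34.81 = 109.6 kN.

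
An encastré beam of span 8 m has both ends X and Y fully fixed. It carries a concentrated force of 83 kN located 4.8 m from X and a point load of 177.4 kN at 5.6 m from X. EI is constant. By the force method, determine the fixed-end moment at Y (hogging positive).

Take the two fixed-end moments M_X, M_Y as redundants; the released structure is the simple span XY.
Simple-span end rotations at X and Y under the given loads:
  at X: point load 83 at a = 4.8: Pab(L + b)/(6LEI) = 297.5/EI
  at Y: point load 83 at a = 4.8: Pab(L + a)/(6LEI) = 340/EI
  at X: point load 177.4 at a = 5.6: Pab(L + b)/(6LEI) = 516.6/EI
  at Y: point load 177.4 at a = 5.6: Pab(L + a)/(6LEI) = 675.5/EI
  θ_X0 = 814.1/EI,  θ_Y0 = 1016/EI
Flexibility coefficients: a unit moment at one end gives L/(3EI) there and L/(6EI) at the far end, so f₁₁ = f₂₂ = 2.667/EI and f₁₂ = f₂₁ = 1.333/EI.
Compatibility — zero rotation at each built-in end:
  2.667 M_X + 1.333 M_Y = 814.1
  1.333 M_X + 2.667 M_Y = 1016
Solving the pair gives M_X = 153.2 kN·m and M_Y = 304.2 kN·m (hogging).

M_Y = 304.2 kN·m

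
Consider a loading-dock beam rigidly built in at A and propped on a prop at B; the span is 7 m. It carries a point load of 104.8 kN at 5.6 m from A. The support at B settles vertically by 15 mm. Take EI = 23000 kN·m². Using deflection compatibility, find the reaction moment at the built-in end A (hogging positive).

Choose R_B as the redundant. The primary structure is the cantilever fixed at A.
Free-end deflection of the primary structure under the applied loading (downward +):
  point load 104.8 at a = 5.6: Pa²(3L − a)/(6EI) = 8435/EI
Tip deflection under a unit load at B: L³/(3EI) = 114.3/EI.
With EI = 23000 kN·m²: δ_0 = 0.36676 m and δ_{BB} = 0.004971 m/kN.
Compatibility — the beam at B must follow the support down by 0.015 m: δ_0 − R_B·δ_{BB} = 0.015, so R_B = (0.36676 − 0.015)/0.004971 = 70.76 kN.
Moment equilibrium about A: M_A = Σ(load moments about A) − R_B·L = 586.9 − 70.76×7 = 91.55 kN·m.

M_A = 91.55 kN·m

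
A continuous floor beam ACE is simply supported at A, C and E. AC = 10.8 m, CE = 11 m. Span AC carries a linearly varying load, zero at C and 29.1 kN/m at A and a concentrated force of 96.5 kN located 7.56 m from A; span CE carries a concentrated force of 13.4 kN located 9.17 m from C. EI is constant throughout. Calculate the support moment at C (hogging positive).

Insert a hinge at C; M_C is the redundant, and each span becomes simply supported.
Rotations at C on the released spans (each span's end-slope, ×1/EI):
  span AC: triangular load, peak 29.1: 7w₀L³/(360EI) = 712.8/EI
  span AC: point load 96.5 at a = 7.56: Pab(L + a)/(6LEI) = 669.7/EI
  span CE: point load 13.4 at a = 9.17: Pab(L + b)/(6LEI) = 43.71/EI
  relative rotation θ_0 = (1383 + 43.71)/EI = 1426/EI
A unit hogging moment at C produces rotation L₁/(3EI) + L₂/(3EI) = 7.267/EI.
Compatibility: M_C·(L₁+L₂)/(3EI) = θ_0, giving M_C = 196.3 kN·m (hogging).

M_C = 196.3 kN·m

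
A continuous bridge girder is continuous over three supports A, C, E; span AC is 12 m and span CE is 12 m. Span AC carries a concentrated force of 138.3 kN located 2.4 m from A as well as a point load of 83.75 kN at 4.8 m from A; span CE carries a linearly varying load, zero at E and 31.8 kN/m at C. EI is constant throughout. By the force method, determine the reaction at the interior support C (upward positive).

Take M_C as the redundant. Released structure: two simple spans AC and CE with a hinge at C.
End slopes at the hinge C, treating each span as simply supported:
  span AC: point load 138.3 at a = 2.4: Pab(L + a)/(6LEI) = 637.3/EI
  span AC: point load 83.75 at a = 4.8: Pab(L + a)/(6LEI) = 675.4/EI
  span CE: triangular load, peak 31.8: w₀L³/(45EI) = 1221/EI
  relative rotation θ_0 = (1313 + 1221)/EI = 2534/EI
A unit hogging moment at C produces rotation L₁/(3EI) + L₂/(3EI) = 8/EI.
Compatibility: M_C·(L₁+L₂)/(3EI) = θ_0, giving M_C = 316.7 kN·m (hogging).
Span AC, ΣM about A with M_C applied at C: R_C^{AC}·12 = 733.9 + 316.7, so R_C^{AC} = 87.55 kN and R_A = 222.1 − 87.55 = 134.5 kN.
Span CE, ΣM about E: R_C^{CE}·12 = 1526 + 316.7, so R_C^{CE} = 153.6 kN and R_E = 190.8 − 153.6 = 37.21 kN.
R_C = 87.55 + 153.6 = 241.1 kN.

R_C = 241.1 kN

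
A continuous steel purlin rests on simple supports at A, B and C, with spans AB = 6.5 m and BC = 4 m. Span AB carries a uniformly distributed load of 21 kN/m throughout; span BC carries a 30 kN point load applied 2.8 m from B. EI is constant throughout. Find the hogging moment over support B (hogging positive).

M_B = 74.9 kN·m

Take M_B as the redundant. Released structure: two simple spans AB and BC with a hinge at B.
Rotations at B on the released spans (each span's end-slope, ×1/EI):
  span AB: UDL 21: wL³/(24EI) = 240.3/EI
  span BC: point load 30 at a = 2.8: Pab(L + b)/(6LEI) = 21.84/EI
  relative rotation θ_0 = (240.3 + 21.84)/EI = 262.1/EI
A unit hogging moment at B produces rotation L₁/(3EI) + L₂/(3EI) = 3.5/EI.
Compatibility: M_B·(L₁+L₂)/(3EI) = θ_0, giving M_B = 74.9 kN·m (hogging).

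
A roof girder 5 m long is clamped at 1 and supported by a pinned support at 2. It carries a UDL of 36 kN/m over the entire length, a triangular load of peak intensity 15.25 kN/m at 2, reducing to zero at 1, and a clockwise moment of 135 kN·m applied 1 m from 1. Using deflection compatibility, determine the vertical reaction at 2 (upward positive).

R_2 = 103 kN

Take the reaction at 2 as the redundant and release it; the primary structure is a cantilever fixed at 1.
Primary-structure tip deflection at 2 by superposition:
  UDL 36: wL⁴/(8EI) = 2812/EI
  triangular load, peak 15.25 at the free end: 11w₀L⁴/(120EI) = 873.7/EI
  clockwise couple 135 at a = 1: M₀a(2L − a)/(2EI) = 607.5/EI
  δ_0 = 4294/EI
Tip deflection under a unit load at 2: L³/(3EI) = 41.67/EI.
The prop prevents deflection at 2: R_2 = δ_0/δ_{22} = 4294/41.67 = 103 kN.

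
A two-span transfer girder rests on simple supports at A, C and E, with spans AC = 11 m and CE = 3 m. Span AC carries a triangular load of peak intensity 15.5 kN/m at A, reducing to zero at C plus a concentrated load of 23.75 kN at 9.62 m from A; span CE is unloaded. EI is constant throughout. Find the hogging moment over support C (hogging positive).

Take M_C as the redundant. Released structure: two simple spans AC and CE with a hinge at C.
Discontinuity in slope at C on the released structure — sum the simple-span end rotations:
  span AC: triangular load, peak 15.5: 7w₀L³/(360EI) = 401.1/EI
  span AC: point load 23.75 at a = 9.62: Pab(L + a)/(6LEI) = 98.51/EI
  relative rotation θ_0 = (499.7 + 0)/EI = 499.7/EI
A unit hogging moment at C produces rotation L₁/(3EI) + L₂/(3EI) = 4.667/EI.
Compatibility: M_C·(L₁+L₂)/(3EI) = θ_0, giving M_C = 107.1 kN·m (hogging).

M_C = 107.1 kN·m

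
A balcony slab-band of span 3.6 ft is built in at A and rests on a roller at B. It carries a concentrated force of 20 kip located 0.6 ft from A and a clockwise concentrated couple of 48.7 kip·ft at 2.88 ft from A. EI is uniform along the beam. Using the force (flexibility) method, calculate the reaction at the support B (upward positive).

R_B = 20.27 kip

Choose R_B as the redundant. The primary structure is the cantilever fixed at A.
Deflection at B on the released cantilever, summing each load's contribution:
  point load 20 at a = 0.6: Pa²(3L − a)/(6EI) = 12.24/EI
  clockwise couple 48.7 at a = 2.88: M₀a(2L − a)/(2EI) = 303/EI
  δ_0 = 315.2/EI
Flexibility coefficient — unit upward force at B: δ_{BB} = L³/(3EI) = 15.55/EI.
The prop prevents deflection at B: R_B = δ_0/δ_{BB} = 315.2/15.55 = 20.27 kip.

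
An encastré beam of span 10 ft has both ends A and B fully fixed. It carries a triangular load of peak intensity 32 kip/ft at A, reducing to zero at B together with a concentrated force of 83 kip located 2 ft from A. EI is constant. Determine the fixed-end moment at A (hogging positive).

Release both end moments; the primary structure is a simply-supported span AB with redundants M_A and M_B.
Simple-span end rotations at A and B under the given loads:
  at A: triangular load, peak 32: w₀L³/(45EI) = 711.1/EI
  at B: triangular load, peak 32: 7w₀L³/(360EI) = 622.2/EI
  at A: point load 83 at a = 2: Pab(L + b)/(6LEI) = 398.4/EI
  at B: point load 83 at a = 2: Pab(L + a)/(6LEI) = 265.6/EI
  θ_A0 = 1110/EI,  θ_B0 = 887.8/EI
Flexibility coefficients: a unit moment at one end gives L/(3EI) there and L/(6EI) at the far end, so f₁₁ = f₂₂ = 3.333/EI and f₁₂ = f₂₁ = 1.667/EI.
Compatibility — zero rotation at each built-in end:
  3.333 M_A + 1.667 M_B = 1110
  1.667 M_A + 3.333 M_B = 887.8
Solving the pair gives M_A = 266.2 kip·ft and M_B = 133.2 kip·ft (hogging).

M_A = 266.2 kip·ft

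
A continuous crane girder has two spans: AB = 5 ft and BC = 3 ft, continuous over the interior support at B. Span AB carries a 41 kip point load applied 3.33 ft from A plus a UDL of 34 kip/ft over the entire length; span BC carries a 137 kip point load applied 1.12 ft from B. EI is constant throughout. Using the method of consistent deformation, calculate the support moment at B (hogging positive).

Insert a hinge at B; M_B is the redundant, and each span becomes simply supported.
Discontinuity in slope at B on the released structure — sum the simple-span end rotations:
  span AB: point load 41 at a = 3.33: Pab(L + a)/(6LEI) = 63.31/EI
  span AB: UDL 34: wL³/(24EI) = 177.1/EI
  span BC: point load 137 at a = 1.12: Pab(L + b)/(6LEI) = 78.21/EI
  relative rotation θ_0 = (240.4 + 78.21)/EI = 318.6/EI
A unit hogging moment at B produces rotation L₁/(3EI) + L₂/(3EI) = 2.667/EI.
Compatibility: M_B·(L₁+L₂)/(3EI) = θ_0, giving M_B = 119.5 kip·ft (hogging).

M_B = 119.5 kip·ft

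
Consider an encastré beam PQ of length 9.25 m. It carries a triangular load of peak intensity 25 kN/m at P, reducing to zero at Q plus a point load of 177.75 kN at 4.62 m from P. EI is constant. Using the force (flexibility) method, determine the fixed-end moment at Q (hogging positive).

M_Q = 276.6 kN·m

Release both end moments; the primary structure is a simply-supported span PQ with redundants M_P and M_Q.
Simple-span end rotations at P and Q under the given loads:
  at P: triangular load, peak 25: w₀L³/(45EI) = 439.7/EI
  at Q: triangular load, peak 25: 7w₀L³/(360EI) = 384.7/EI
  at P: point load 177.75 at a = 4.62: Pab(L + b)/(6LEI) = 950.9/EI
  at Q: point load 177.75 at a = 4.62: Pab(L + a)/(6LEI) = 950.2/EI
  θ_P0 = 1391/EI,  θ_Q0 = 1335/EI
Flexibility coefficients: a unit moment at one end gives L/(3EI) there and L/(6EI) at the far end, so f₁₁ = f₂₂ = 3.083/EI and f₁₂ = f₂₁ = 1.542/EI.
Compatibility — zero rotation at each built-in end:
  3.083 M_P + 1.542 M_Q = 1391
  1.542 M_P + 3.083 M_Q = 1335
Solving the pair gives M_P = 312.7 kN·m and M_Q = 276.6 kN·m (hogging).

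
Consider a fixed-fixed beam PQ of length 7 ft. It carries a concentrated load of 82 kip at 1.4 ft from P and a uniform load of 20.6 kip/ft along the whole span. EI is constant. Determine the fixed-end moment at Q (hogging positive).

M_Q = 102.5 kip·ft

Take the two fixed-end moments M_P, M_Q as redundants; the released structure is the simple span PQ.
On the primary (simply-supported) span, the end slopes from the loading are:
  at P: point load 82 at a = 1.4: Pab(L + b)/(6LEI) = 192.9/EI
  at Q: point load 82 at a = 1.4: Pab(L + a)/(6LEI) = 128.6/EI
  at P: UDL 20.6: wL³/(24EI) = 294.4/EI
  at Q: UDL 20.6: wL³/(24EI) = 294.4/EI
  θ_P0 = 487.3/EI,  θ_Q0 = 423/EI
Flexibility coefficients: a unit moment at one end gives L/(3EI) there and L/(6EI) at the far end, so f₁₁ = f₂₂ = 2.333/EI and f₁₂ = f₂₁ = 1.167/EI.
Compatibility — zero rotation at each built-in end:
  2.333 M_P + 1.167 M_Q = 487.3
  1.167 M_P + 2.333 M_Q = 423
Solving the pair gives M_P = 157.6 kip·ft and M_Q = 102.5 kip·ft (hogging).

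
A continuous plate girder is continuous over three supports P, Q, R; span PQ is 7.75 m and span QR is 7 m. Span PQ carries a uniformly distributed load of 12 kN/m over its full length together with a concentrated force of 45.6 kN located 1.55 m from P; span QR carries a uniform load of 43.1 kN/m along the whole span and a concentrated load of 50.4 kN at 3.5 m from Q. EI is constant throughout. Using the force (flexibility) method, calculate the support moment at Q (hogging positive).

M_Q = 221.8 kN·m

Take M_Q as the redundant. Released structure: two simple spans PQ and QR with a hinge at Q.
Discontinuity in slope at Q on the released structure — sum the simple-span end rotations:
  span PQ: UDL 12: wL³/(24EI) = 232.7/EI
  span PQ: point load 45.6 at a = 1.55: Pab(L + a)/(6LEI) = 87.64/EI
  span QR: UDL 43.1: wL³/(24EI) = 616/EI
  span QR: point load 50.4 at a = 3.5: Pab(L + b)/(6LEI) = 154.3/EI
  relative rotation θ_0 = (320.4 + 770.3)/EI = 1091/EI
A unit hogging moment at Q produces rotation L₁/(3EI) + L₂/(3EI) = 4.917/EI.
Slope continuity at Q: θ_0 = M_Q·4.917/EI, so M_Q = 1091/4.917 = 221.8 kN·m (hogging).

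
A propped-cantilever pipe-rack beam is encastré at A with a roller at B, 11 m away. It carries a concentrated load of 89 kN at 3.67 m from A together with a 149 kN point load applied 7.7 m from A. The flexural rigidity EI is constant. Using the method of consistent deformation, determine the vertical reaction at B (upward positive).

R_B = 97.17 kN

Choose R_B as the redundant. The primary structure is the cantilever fixed at A.
Downward deflection at the released point B due to the loads:
  point load 89 at a = 3.67: Pa²(3L − a)/(6EI) = 5860/EI
  point load 149 at a = 7.7: Pa²(3L − a)/(6EI) = 37251/EI
  δ_0 = 43111/EI
Flexibility coefficient — unit upward force at B: δ_{BB} = L³/(3EI) = 443.7/EI.
Compatibility at B: δ_0 − R_B·δ_{BB} = 0, so R_B = 43111/443.7 = 97.17 kN.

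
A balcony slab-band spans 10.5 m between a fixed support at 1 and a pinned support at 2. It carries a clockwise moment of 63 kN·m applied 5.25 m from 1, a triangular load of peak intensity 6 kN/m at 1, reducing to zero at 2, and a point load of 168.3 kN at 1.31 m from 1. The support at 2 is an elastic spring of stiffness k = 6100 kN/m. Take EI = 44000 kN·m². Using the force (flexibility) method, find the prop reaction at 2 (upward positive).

R_2 = 16.51 kN

Choose R_2 as the redundant. The primary structure is the cantilever fixed at 1.
Deflection at 2 on the released cantilever, summing each load's contribution:
  clockwise couple 63 at a = 5.25: M₀a(2L − a)/(2EI) = 2605/EI
  triangular load, peak 6 at the fixed end: w₀L⁴/(30EI) = 2431/EI
  point load 168.3 at a = 1.31: Pa²(3L − a)/(6EI) = 1453/EI
  δ_0 = 6489/EI
Tip deflection under a unit load at 2: L³/(3EI) = 385.9/EI.
With EI = 44000 kN·m²: δ_0 = 0.14748 m and δ_{22} = 0.00877 m/kN.
Compatibility — the spring shortens by R_2/k under the reaction it provides: δ_0 − R_2·δ_{22} = R_2/k. With 1/k = 0.000164 m/kN, R_2 = δ_0 / (δ_{22} + 1/k) = 0.14748 / (0.00877 + 0.000164) = 16.51 kN.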